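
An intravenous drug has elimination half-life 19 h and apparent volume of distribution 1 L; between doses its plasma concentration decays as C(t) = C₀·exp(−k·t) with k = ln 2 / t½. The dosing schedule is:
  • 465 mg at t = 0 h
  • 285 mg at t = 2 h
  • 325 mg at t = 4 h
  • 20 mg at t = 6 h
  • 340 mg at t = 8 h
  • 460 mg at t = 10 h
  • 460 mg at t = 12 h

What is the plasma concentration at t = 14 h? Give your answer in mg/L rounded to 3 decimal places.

1801.910 mg/L

k = ln 2 / 19 = 0.03648 per h
Dose 1 (465 mg at t=0 h): 465·exp(−0.03648·14) = 279.024 mg/L
Dose 2 (285 mg at t=2 h): 285·exp(−0.03648·12) = 183.959 mg/L
Dose 3 (325 mg at t=4 h): 325·exp(−0.03648·10) = 225.656 mg/L
Dose 4 (20 mg at t=6 h): 20·exp(−0.03648·8) = 14.938 mg/L
Dose 5 (340 mg at t=8 h): 340·exp(−0.03648·6) = 273.160 mg/L
Dose 6 (460 mg at t=10 h): 460·exp(−0.03648·4) = 397.542 mg/L
Dose 7 (460 mg at t=12 h): 460·exp(−0.03648·2) = 427.632 mg/L
C(14) = 279.024 + 183.959 + 225.656 + 14.938 + 273.160 + 397.542 + 427.632 = 1801.910 mg/L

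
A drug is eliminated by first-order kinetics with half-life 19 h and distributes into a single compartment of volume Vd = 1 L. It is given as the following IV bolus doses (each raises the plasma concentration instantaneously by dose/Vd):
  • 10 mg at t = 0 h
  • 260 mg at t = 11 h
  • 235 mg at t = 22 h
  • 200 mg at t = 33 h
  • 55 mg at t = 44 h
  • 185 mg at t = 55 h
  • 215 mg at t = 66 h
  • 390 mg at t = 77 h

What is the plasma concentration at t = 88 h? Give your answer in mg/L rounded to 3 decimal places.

488.111 mg/L

k = ln 2 / 19 = 0.03648 per h
Dose 1 (10 mg at t=0 h): 10·exp(−0.03648·88) = 0.403 mg/L
Dose 2 (260 mg at t=11 h): 260·exp(−0.03648·77) = 15.668 mg/L
Dose 3 (235 mg at t=22 h): 235·exp(−0.03648·66) = 21.154 mg/L
Dose 4 (200 mg at t=33 h): 200·exp(−0.03648·55) = 26.892 mg/L
Dose 5 (55 mg at t=44 h): 55·exp(−0.03648·44) = 11.047 mg/L
Dose 6 (185 mg at t=55 h): 185·exp(−0.03648·33) = 55.505 mg/L
Dose 7 (215 mg at t=66 h): 215·exp(−0.03648·22) = 96.356 mg/L
Dose 8 (390 mg at t=77 h): 390·exp(−0.03648·11) = 261.086 mg/L
C(88) = 0.403 + 15.668 + 21.154 + 26.892 + 11.047 + 55.505 + 96.356 + 261.086 = 488.111 mg/L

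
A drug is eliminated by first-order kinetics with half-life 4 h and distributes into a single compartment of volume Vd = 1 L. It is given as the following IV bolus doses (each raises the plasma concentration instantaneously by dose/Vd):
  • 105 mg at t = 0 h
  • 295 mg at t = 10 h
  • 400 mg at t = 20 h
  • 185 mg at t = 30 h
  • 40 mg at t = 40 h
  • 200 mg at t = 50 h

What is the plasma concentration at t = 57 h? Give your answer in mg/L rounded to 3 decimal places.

k = ln 2 / 4 = 0.17329 per h
Dose 1 (105 mg at t=0 h): 105·exp(−0.17329·57) = 0.005 mg/L
Dose 2 (295 mg at t=10 h): 295·exp(−0.17329·47) = 0.086 mg/L
Dose 3 (400 mg at t=20 h): 400·exp(−0.17329·37) = 0.657 mg/L
Dose 4 (185 mg at t=30 h): 185·exp(−0.17329·27) = 1.719 mg/L
Dose 5 (40 mg at t=40 h): 40·exp(−0.17329·17) = 2.102 mg/L
Dose 6 (200 mg at t=50 h): 200·exp(−0.17329·7) = 59.460 mg/L
C(57) = 0.005 + 0.086 + 0.657 + 1.719 + 2.102 + 59.460 = 64.029 mg/L

64.029 mg/L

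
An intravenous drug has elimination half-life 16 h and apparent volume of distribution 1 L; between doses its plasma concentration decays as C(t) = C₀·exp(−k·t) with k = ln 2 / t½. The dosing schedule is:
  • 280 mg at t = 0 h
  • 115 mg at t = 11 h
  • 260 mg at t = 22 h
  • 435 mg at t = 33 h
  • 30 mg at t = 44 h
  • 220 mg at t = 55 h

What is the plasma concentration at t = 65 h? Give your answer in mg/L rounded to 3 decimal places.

k = ln 2 / 16 = 0.04332 per h
Dose 1 (280 mg at t=0 h): 280·exp(−0.04332·65) = 16.758 mg/L
Dose 2 (115 mg at t=11 h): 115·exp(−0.04332·54) = 11.085 mg/L
Dose 3 (260 mg at t=22 h): 260·exp(−0.04332·43) = 40.360 mg/L
Dose 4 (435 mg at t=33 h): 435·exp(−0.04332·32) = 108.750 mg/L
Dose 5 (30 mg at t=44 h): 30·exp(−0.04332·21) = 12.079 mg/L
Dose 6 (220 mg at t=55 h): 220·exp(−0.04332·10) = 142.652 mg/L
C(65) = 16.758 + 11.085 + 40.360 + 108.750 + 12.079 + 142.652 = 331.684 mg/L

331.684 mg/L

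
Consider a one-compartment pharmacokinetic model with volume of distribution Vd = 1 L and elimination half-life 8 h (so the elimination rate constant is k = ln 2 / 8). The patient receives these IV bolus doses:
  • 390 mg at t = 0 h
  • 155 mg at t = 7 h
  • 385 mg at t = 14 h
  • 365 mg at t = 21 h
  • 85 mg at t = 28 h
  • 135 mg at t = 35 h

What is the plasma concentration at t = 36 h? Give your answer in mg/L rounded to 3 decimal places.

352.834 mg/L

k = ln 2 / 8 = 0.08664 per h
Dose 1 (390 mg at t=0 h): 390·exp(−0.08664·36) = 17.236 mg/L
Dose 2 (155 mg at t=7 h): 155·exp(−0.08664·29) = 12.563 mg/L
Dose 3 (385 mg at t=14 h): 385·exp(−0.08664·22) = 57.231 mg/L
Dose 4 (365 mg at t=21 h): 365·exp(−0.08664·15) = 99.509 mg/L
Dose 5 (85 mg at t=28 h): 85·exp(−0.08664·8) = 42.500 mg/L
Dose 6 (135 mg at t=35 h): 135·exp(−0.08664·1) = 123.796 mg/L
C(36) = 17.236 + 12.563 + 57.231 + 99.509 + 42.500 + 123.796 = 352.834 mg/L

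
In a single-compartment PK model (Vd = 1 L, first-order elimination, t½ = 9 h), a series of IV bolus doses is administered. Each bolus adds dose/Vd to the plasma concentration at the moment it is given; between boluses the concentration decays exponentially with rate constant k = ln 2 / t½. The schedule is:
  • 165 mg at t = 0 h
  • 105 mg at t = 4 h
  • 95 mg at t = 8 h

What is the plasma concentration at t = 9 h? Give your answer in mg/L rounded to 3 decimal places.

241.900 mg/L

k = ln 2 / 9 = 0.07702 per h
Dose 1 (165 mg at t=0 h): 165·exp(−0.07702·9) = 82.500 mg/L
Dose 2 (105 mg at t=4 h): 105·exp(−0.07702·5) = 71.441 mg/L
Dose 3 (95 mg at t=8 h): 95·exp(−0.07702·1) = 87.958 mg/L
C(9) = 82.500 + 71.441 + 87.958 = 241.900 mg/L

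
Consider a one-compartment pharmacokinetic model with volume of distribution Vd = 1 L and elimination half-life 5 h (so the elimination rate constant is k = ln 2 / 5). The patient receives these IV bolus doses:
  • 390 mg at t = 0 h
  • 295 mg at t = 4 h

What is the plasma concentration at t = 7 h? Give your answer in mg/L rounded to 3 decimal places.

k = ln 2 / 5 = 0.13863 per h
Dose 1 (390 mg at t=0 h): 390·exp(−0.13863·7) = 147.782 mg/L
Dose 2 (295 mg at t=4 h): 295·exp(−0.13863·3) = 194.627 mg/L
C(7) = 147.782 + 194.627 = 342.410 mg/L

342.410 mg/L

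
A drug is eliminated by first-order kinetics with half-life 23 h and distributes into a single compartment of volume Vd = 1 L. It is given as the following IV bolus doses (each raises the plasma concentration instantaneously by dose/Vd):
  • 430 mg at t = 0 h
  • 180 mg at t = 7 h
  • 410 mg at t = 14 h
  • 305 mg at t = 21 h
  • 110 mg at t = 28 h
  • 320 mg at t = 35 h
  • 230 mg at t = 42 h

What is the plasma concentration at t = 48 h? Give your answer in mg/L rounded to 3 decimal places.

904.301 mg/L

k = ln 2 / 23 = 0.03014 per h
Dose 1 (430 mg at t=0 h): 430·exp(−0.03014·48) = 101.212 mg/L
Dose 2 (180 mg at t=7 h): 180·exp(−0.03014·41) = 52.318 mg/L
Dose 3 (410 mg at t=14 h): 410·exp(−0.03014·34) = 147.158 mg/L
Dose 4 (305 mg at t=21 h): 305·exp(−0.03014·27) = 135.181 mg/L
Dose 5 (110 mg at t=28 h): 110·exp(−0.03014·20) = 60.204 mg/L
Dose 6 (320 mg at t=35 h): 320·exp(−0.03014·13) = 216.273 mg/L
Dose 7 (230 mg at t=42 h): 230·exp(−0.03014·6) = 191.954 mg/L
C(48) = 101.212 + 52.318 + 147.158 + 135.181 + 60.204 + 216.273 + 191.954 = 904.301 mg/L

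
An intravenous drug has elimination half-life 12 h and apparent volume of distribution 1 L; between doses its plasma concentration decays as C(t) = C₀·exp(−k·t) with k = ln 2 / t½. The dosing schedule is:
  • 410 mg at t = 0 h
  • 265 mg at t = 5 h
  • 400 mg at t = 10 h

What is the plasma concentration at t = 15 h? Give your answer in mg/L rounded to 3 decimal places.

620.771 mg/L

k = ln 2 / 12 = 0.05776 per h
Dose 1 (410 mg at t=0 h): 410·exp(−0.05776·15) = 172.384 mg/L
Dose 2 (265 mg at t=5 h): 265·exp(−0.05776·10) = 148.726 mg/L
Dose 3 (400 mg at t=10 h): 400·exp(−0.05776·5) = 299.661 mg/L
C(15) = 172.384 + 148.726 + 299.661 = 620.771 mg/L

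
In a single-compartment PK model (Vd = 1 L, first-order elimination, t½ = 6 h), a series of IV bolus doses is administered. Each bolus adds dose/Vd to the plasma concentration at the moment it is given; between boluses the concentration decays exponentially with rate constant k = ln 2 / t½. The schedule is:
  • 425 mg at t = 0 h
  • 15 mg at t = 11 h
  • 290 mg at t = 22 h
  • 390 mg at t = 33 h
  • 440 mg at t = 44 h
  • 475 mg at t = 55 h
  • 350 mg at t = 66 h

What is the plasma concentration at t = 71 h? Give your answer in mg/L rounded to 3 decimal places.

k = ln 2 / 6 = 0.11552 per h
Dose 1 (425 mg at t=0 h): 425·exp(−0.11552·71) = 0.116 mg/L
Dose 2 (15 mg at t=11 h): 15·exp(−0.11552·60) = 0.015 mg/L
Dose 3 (290 mg at t=22 h): 290·exp(−0.11552·49) = 1.009 mg/L
Dose 4 (390 mg at t=33 h): 390·exp(−0.11552·38) = 4.837 mg/L
Dose 5 (440 mg at t=44 h): 440·exp(−0.11552·27) = 19.445 mg/L
Dose 6 (475 mg at t=55 h): 475·exp(−0.11552·16) = 74.808 mg/L
Dose 7 (350 mg at t=66 h): 350·exp(−0.11552·5) = 196.431 mg/L
C(71) = 0.116 + 0.015 + 1.009 + 4.837 + 19.445 + 74.808 + 196.431 = 296.661 mg/L

296.661 mg/L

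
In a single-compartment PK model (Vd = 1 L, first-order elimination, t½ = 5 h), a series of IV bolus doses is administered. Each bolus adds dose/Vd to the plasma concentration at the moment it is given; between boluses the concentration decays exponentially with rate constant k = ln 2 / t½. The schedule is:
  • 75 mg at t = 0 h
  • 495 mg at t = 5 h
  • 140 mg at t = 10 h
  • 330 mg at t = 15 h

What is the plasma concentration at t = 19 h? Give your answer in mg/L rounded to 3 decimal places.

306.200 mg/L

k = ln 2 / 5 = 0.13863 per h
Dose 1 (75 mg at t=0 h): 75·exp(−0.13863·19) = 5.385 mg/L
Dose 2 (495 mg at t=5 h): 495·exp(−0.13863·14) = 71.076 mg/L
Dose 3 (140 mg at t=10 h): 140·exp(−0.13863·9) = 40.204 mg/L
Dose 4 (330 mg at t=15 h): 330·exp(−0.13863·4) = 189.535 mg/L
C(19) = 5.385 + 71.076 + 40.204 + 189.535 = 306.200 mg/L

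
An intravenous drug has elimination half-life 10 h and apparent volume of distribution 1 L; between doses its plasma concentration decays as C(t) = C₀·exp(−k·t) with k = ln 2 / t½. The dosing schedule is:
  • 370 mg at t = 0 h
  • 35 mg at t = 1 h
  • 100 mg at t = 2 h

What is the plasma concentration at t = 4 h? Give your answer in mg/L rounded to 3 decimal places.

k = ln 2 / 10 = 0.06931 per h
Dose 1 (370 mg at t=0 h): 370·exp(−0.06931·4) = 280.408 mg/L
Dose 2 (35 mg at t=1 h): 35·exp(−0.06931·3) = 28.429 mg/L
Dose 3 (100 mg at t=2 h): 100·exp(−0.06931·2) = 87.055 mg/L
C(4) = 280.408 + 28.429 + 87.055 = 395.891 mg/L

395.891 mg/L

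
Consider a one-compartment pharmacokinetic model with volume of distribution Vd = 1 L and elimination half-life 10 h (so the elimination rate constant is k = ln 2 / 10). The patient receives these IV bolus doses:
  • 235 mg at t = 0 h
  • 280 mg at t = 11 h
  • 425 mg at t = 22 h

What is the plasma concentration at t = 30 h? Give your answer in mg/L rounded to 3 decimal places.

k = ln 2 / 10 = 0.06931 per h
Dose 1 (235 mg at t=0 h): 235·exp(−0.06931·30) = 29.375 mg/L
Dose 2 (280 mg at t=11 h): 280·exp(−0.06931·19) = 75.024 mg/L
Dose 3 (425 mg at t=22 h): 425·exp(−0.06931·8) = 244.098 mg/L
C(30) = 29.375 + 75.024 + 244.098 = 348.498 mg/L

348.498 mg/L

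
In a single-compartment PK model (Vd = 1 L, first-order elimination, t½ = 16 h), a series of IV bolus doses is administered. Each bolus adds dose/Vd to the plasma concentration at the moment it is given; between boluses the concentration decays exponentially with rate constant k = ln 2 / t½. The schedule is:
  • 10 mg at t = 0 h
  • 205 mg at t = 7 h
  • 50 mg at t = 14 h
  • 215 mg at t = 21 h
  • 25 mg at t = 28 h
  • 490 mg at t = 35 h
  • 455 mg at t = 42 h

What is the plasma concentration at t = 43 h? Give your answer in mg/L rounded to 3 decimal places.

937.022 mg/L

k = ln 2 / 16 = 0.04332 per h
Dose 1 (10 mg at t=0 h): 10·exp(−0.04332·43) = 1.552 mg/L
Dose 2 (205 mg at t=7 h): 205·exp(−0.04332·36) = 43.096 mg/L
Dose 3 (50 mg at t=14 h): 50·exp(−0.04332·29) = 14.235 mg/L
Dose 4 (215 mg at t=21 h): 215·exp(−0.04332·22) = 82.894 mg/L
Dose 5 (25 mg at t=28 h): 25·exp(−0.04332·15) = 13.053 mg/L
Dose 6 (490 mg at t=35 h): 490·exp(−0.04332·8) = 346.482 mg/L
Dose 7 (455 mg at t=42 h): 455·exp(−0.04332·1) = 435.709 mg/L
C(43) = 1.552 + 43.096 + 14.235 + 82.894 + 13.053 + 346.482 + 435.709 = 937.022 mg/L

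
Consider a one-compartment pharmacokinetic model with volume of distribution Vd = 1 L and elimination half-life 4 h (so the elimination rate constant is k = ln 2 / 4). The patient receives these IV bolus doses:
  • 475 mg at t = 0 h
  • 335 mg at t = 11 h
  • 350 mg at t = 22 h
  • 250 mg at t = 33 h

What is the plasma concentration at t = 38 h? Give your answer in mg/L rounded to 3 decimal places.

130.755 mg/L

k = ln 2 / 4 = 0.17329 per h
Dose 1 (475 mg at t=0 h): 475·exp(−0.17329·38) = 0.656 mg/L
Dose 2 (335 mg at t=11 h): 335·exp(−0.17329·27) = 3.112 mg/L
Dose 3 (350 mg at t=22 h): 350·exp(−0.17329·16) = 21.875 mg/L
Dose 4 (250 mg at t=33 h): 250·exp(−0.17329·5) = 105.112 mg/L
C(38) = 0.656 + 3.112 + 21.875 + 105.112 = 130.755 mg/L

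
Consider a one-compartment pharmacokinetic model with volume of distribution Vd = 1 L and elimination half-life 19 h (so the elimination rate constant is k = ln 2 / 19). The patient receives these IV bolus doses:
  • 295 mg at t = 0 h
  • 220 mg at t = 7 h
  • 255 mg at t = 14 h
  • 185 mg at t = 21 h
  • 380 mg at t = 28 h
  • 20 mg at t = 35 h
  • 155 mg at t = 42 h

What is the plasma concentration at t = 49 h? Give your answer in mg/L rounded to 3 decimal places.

543.338 mg/L

k = ln 2 / 19 = 0.03648 per h
Dose 1 (295 mg at t=0 h): 295·exp(−0.03648·49) = 49.372 mg/L
Dose 2 (220 mg at t=7 h): 220·exp(−0.03648·42) = 47.532 mg/L
Dose 3 (255 mg at t=14 h): 255·exp(−0.03648·35) = 71.123 mg/L
Dose 4 (185 mg at t=21 h): 185·exp(−0.03648·28) = 66.611 mg/L
Dose 5 (380 mg at t=28 h): 380·exp(−0.03648·21) = 176.631 mg/L
Dose 6 (20 mg at t=35 h): 20·exp(−0.03648·14) = 12.001 mg/L
Dose 7 (155 mg at t=42 h): 155·exp(−0.03648·7) = 120.068 mg/L
C(49) = 49.372 + 47.532 + 71.123 + 66.611 + 176.631 + 12.001 + 120.068 = 543.338 mg/L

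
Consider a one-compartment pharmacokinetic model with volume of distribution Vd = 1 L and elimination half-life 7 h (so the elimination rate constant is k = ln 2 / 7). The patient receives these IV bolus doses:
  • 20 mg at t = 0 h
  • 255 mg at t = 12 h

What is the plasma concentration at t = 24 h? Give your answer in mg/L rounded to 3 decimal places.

k = ln 2 / 7 = 0.09902 per h
Dose 1 (20 mg at t=0 h): 20·exp(−0.09902·24) = 1.857 mg/L
Dose 2 (255 mg at t=12 h): 255·exp(−0.09902·12) = 77.712 mg/L
C(24) = 1.857 + 77.712 = 79.570 mg/L

79.570 mg/L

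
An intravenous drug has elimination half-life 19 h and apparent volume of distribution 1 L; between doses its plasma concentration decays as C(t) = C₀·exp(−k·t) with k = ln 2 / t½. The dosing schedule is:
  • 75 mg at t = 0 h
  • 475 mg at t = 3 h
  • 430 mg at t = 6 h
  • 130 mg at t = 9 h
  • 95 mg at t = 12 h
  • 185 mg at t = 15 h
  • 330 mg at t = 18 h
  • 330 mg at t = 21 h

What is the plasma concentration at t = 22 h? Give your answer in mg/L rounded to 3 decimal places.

1404.523 mg/L

k = ln 2 / 19 = 0.03648 per h
Dose 1 (75 mg at t=0 h): 75·exp(−0.03648·22) = 33.612 mg/L
Dose 2 (475 mg at t=3 h): 475·exp(−0.03648·19) = 237.500 mg/L
Dose 3 (430 mg at t=6 h): 430·exp(−0.03648·16) = 239.866 mg/L
Dose 4 (130 mg at t=9 h): 130·exp(−0.03648·13) = 80.905 mg/L
Dose 5 (95 mg at t=12 h): 95·exp(−0.03648·10) = 65.961 mg/L
Dose 6 (185 mg at t=15 h): 185·exp(−0.03648·7) = 143.307 mg/L
Dose 7 (330 mg at t=18 h): 330·exp(−0.03648·4) = 285.193 mg/L
Dose 8 (330 mg at t=21 h): 330·exp(−0.03648·1) = 318.178 mg/L
C(22) = 33.612 + 237.500 + 239.866 + 80.905 + 65.961 + 143.307 + 285.193 + 318.178 = 1404.523 mg/L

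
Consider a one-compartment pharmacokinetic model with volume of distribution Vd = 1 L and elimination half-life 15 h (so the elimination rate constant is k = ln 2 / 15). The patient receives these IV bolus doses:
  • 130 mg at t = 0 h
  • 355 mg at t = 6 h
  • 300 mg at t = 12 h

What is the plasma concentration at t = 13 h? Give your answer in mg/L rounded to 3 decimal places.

614.636 mg/L

k = ln 2 / 15 = 0.04621 per h
Dose 1 (130 mg at t=0 h): 130·exp(−0.04621·13) = 71.294 mg/L
Dose 2 (355 mg at t=6 h): 355·exp(−0.04621·7) = 256.890 mg/L
Dose 3 (300 mg at t=12 h): 300·exp(−0.04621·1) = 286.452 mg/L
C(13) = 71.294 + 256.890 + 286.452 = 614.636 mg/L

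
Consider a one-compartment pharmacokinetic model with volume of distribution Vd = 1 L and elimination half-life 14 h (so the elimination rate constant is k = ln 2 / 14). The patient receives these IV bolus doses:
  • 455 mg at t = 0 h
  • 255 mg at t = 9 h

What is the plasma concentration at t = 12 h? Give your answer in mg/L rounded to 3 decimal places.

k = ln 2 / 14 = 0.04951 per h
Dose 1 (455 mg at t=0 h): 455·exp(−0.04951·12) = 251.180 mg/L
Dose 2 (255 mg at t=9 h): 255·exp(−0.04951·3) = 219.803 mg/L
C(12) = 251.180 + 219.803 = 470.983 mg/L

470.983 mg/L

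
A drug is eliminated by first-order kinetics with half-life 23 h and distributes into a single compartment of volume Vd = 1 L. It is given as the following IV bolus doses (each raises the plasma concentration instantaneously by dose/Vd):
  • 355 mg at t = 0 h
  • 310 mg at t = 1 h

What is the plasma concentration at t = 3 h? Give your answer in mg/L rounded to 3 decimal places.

k = ln 2 / 23 = 0.03014 per h
Dose 1 (355 mg at t=0 h): 355·exp(−0.03014·3) = 324.312 mg/L
Dose 2 (310 mg at t=1 h): 310·exp(−0.03014·2) = 291.867 mg/L
C(3) = 324.312 + 291.867 = 616.180 mg/L

616.180 mg/L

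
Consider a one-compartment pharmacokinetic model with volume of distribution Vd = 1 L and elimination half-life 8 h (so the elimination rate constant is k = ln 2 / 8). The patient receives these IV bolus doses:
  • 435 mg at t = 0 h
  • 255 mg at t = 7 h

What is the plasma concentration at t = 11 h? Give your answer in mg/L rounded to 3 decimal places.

k = ln 2 / 8 = 0.08664 per h
Dose 1 (435 mg at t=0 h): 435·exp(−0.08664·11) = 167.715 mg/L
Dose 2 (255 mg at t=7 h): 255·exp(−0.08664·4) = 180.312 mg/L
C(11) = 167.715 + 180.312 = 348.028 mg/L

348.028 mg/L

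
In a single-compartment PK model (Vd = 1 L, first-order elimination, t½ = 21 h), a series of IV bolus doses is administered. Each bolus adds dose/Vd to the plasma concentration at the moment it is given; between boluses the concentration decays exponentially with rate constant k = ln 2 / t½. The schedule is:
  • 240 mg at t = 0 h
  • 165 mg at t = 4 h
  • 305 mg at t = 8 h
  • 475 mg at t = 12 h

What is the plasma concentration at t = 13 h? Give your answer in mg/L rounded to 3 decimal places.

k = ln 2 / 21 = 0.03301 per h
Dose 1 (240 mg at t=0 h): 240·exp(−0.03301·13) = 156.264 mg/L
Dose 2 (165 mg at t=4 h): 165·exp(−0.03301·9) = 122.595 mg/L
Dose 3 (305 mg at t=8 h): 305·exp(−0.03301·5) = 258.599 mg/L
Dose 4 (475 mg at t=12 h): 475·exp(−0.03301·1) = 459.578 mg/L
C(13) = 156.264 + 122.595 + 258.599 + 459.578 = 997.035 mg/L

997.035 mg/L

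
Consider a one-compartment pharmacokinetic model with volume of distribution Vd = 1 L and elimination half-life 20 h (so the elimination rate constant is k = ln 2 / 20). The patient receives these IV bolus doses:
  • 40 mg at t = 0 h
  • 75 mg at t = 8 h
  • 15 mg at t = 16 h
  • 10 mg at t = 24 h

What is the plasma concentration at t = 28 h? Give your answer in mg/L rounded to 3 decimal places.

71.259 mg/L

k = ln 2 / 20 = 0.03466 per h
Dose 1 (40 mg at t=0 h): 40·exp(−0.03466·28) = 15.157 mg/L
Dose 2 (75 mg at t=8 h): 75·exp(−0.03466·20) = 37.500 mg/L
Dose 3 (15 mg at t=16 h): 15·exp(−0.03466·12) = 9.896 mg/L
Dose 4 (10 mg at t=24 h): 10·exp(−0.03466·4) = 8.706 mg/L
C(28) = 15.157 + 37.500 + 9.896 + 8.706 = 71.259 mg/L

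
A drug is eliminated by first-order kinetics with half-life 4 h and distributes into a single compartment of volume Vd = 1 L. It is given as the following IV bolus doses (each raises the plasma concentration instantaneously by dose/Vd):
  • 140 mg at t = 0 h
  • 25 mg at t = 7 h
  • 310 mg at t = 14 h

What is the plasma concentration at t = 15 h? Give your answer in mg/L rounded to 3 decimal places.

k = ln 2 / 4 = 0.17329 per h
Dose 1 (140 mg at t=0 h): 140·exp(−0.17329·15) = 10.406 mg/L
Dose 2 (25 mg at t=7 h): 25·exp(−0.17329·8) = 6.250 mg/L
Dose 3 (310 mg at t=14 h): 310·exp(−0.17329·1) = 260.678 mg/L
C(15) = 10.406 + 6.250 + 260.678 = 277.333 mg/L

277.333 mg/L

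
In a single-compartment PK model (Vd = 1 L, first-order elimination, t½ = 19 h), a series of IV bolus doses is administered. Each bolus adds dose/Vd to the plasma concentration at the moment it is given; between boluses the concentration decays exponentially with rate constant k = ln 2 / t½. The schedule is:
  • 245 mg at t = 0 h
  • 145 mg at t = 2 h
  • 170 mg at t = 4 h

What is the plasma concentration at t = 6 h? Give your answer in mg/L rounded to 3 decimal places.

k = ln 2 / 19 = 0.03648 per h
Dose 1 (245 mg at t=0 h): 245·exp(−0.03648·6) = 196.836 mg/L
Dose 2 (145 mg at t=2 h): 145·exp(−0.03648·4) = 125.312 mg/L
Dose 3 (170 mg at t=4 h): 170·exp(−0.03648·2) = 158.038 mg/L
C(6) = 196.836 + 125.312 + 158.038 = 480.186 mg/L

480.186 mg/L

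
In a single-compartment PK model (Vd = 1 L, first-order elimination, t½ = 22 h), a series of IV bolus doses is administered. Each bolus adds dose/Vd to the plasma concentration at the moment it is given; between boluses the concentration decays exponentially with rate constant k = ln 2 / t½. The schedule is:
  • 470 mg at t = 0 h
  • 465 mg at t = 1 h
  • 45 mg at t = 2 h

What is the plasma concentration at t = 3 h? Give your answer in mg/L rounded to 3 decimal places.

907.818 mg/L

k = ln 2 / 22 = 0.03151 per h
Dose 1 (470 mg at t=0 h): 470·exp(−0.03151·3) = 427.610 mg/L
Dose 2 (465 mg at t=1 h): 465·exp(−0.03151·2) = 436.603 mg/L
Dose 3 (45 mg at t=2 h): 45·exp(−0.03151·1) = 43.604 mg/L
C(3) = 427.610 + 436.603 + 43.604 = 907.818 mg/L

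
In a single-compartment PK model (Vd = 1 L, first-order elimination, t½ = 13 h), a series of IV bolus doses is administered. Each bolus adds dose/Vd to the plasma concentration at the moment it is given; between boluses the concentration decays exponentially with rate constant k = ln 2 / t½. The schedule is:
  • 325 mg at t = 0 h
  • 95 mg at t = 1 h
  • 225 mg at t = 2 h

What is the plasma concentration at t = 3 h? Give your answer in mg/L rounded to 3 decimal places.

k = ln 2 / 13 = 0.05332 per h
Dose 1 (325 mg at t=0 h): 325·exp(−0.05332·3) = 276.959 mg/L
Dose 2 (95 mg at t=1 h): 95·exp(−0.05332·2) = 85.391 mg/L
Dose 3 (225 mg at t=2 h): 225·exp(−0.05332·1) = 213.317 mg/L
C(3) = 276.959 + 85.391 + 213.317 = 575.667 mg/L

575.667 mg/L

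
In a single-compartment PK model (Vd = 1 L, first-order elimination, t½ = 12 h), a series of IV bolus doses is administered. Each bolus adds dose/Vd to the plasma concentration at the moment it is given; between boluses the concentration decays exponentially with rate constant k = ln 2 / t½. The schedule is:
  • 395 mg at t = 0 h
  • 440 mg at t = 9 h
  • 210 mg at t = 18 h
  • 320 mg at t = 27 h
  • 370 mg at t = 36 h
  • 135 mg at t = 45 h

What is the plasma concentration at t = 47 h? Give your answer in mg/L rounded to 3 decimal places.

531.551 mg/L

k = ln 2 / 12 = 0.05776 per h
Dose 1 (395 mg at t=0 h): 395·exp(−0.05776·47) = 26.155 mg/L
Dose 2 (440 mg at t=9 h): 440·exp(−0.05776·38) = 48.999 mg/L
Dose 3 (210 mg at t=18 h): 210·exp(−0.05776·29) = 39.331 mg/L
Dose 4 (320 mg at t=27 h): 320·exp(−0.05776·20) = 100.794 mg/L
Dose 5 (370 mg at t=36 h): 370·exp(−0.05776·11) = 196.001 mg/L
Dose 6 (135 mg at t=45 h): 135·exp(−0.05776·2) = 120.271 mg/L
C(47) = 26.155 + 48.999 + 39.331 + 100.794 + 196.001 + 120.271 = 531.551 mg/L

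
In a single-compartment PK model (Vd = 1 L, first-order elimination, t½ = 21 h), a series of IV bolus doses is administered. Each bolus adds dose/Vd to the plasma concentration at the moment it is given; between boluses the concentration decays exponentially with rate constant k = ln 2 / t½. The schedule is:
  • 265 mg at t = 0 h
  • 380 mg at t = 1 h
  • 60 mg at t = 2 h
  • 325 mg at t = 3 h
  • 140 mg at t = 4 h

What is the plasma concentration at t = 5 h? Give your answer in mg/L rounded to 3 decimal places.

1051.720 mg/L

k = ln 2 / 21 = 0.03301 per h
Dose 1 (265 mg at t=0 h): 265·exp(−0.03301·5) = 224.684 mg/L
Dose 2 (380 mg at t=1 h): 380·exp(−0.03301·4) = 333.000 mg/L
Dose 3 (60 mg at t=2 h): 60·exp(−0.03301·3) = 54.343 mg/L
Dose 4 (325 mg at t=3 h): 325·exp(−0.03301·2) = 304.238 mg/L
Dose 5 (140 mg at t=4 h): 140·exp(−0.03301·1) = 135.454 mg/L
C(5) = 224.684 + 333.000 + 54.343 + 304.238 + 135.454 = 1051.720 mg/L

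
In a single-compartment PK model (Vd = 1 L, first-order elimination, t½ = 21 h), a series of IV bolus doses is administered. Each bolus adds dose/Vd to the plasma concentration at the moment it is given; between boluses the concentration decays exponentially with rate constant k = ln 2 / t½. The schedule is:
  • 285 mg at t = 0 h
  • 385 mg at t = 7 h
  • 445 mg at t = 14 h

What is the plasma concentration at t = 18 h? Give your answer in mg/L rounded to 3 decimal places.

k = ln 2 / 21 = 0.03301 per h
Dose 1 (285 mg at t=0 h): 285·exp(−0.03301·18) = 157.333 mg/L
Dose 2 (385 mg at t=7 h): 385·exp(−0.03301·11) = 267.780 mg/L
Dose 3 (445 mg at t=14 h): 445·exp(−0.03301·4) = 389.961 mg/L
C(18) = 157.333 + 267.780 + 389.961 = 815.074 mg/L

815.074 mg/L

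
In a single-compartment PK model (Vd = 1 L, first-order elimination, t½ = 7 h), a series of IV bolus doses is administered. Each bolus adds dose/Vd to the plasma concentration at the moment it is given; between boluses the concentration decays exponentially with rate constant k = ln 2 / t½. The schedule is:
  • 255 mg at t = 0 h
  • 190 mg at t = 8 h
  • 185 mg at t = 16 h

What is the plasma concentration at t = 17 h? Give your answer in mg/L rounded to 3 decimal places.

k = ln 2 / 7 = 0.09902 per h
Dose 1 (255 mg at t=0 h): 255·exp(−0.09902·17) = 47.366 mg/L
Dose 2 (190 mg at t=8 h): 190·exp(−0.09902·9) = 77.932 mg/L
Dose 3 (185 mg at t=16 h): 185·exp(−0.09902·1) = 167.559 mg/L
C(17) = 47.366 + 77.932 + 167.559 = 292.857 mg/L

292.857 mg/L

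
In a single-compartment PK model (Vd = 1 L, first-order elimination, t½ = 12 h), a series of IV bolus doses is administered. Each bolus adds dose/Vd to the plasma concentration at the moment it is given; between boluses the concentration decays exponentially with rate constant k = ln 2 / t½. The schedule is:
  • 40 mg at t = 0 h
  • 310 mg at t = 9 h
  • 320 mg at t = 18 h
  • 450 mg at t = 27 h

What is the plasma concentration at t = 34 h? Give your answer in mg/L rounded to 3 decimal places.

k = ln 2 / 12 = 0.05776 per h
Dose 1 (40 mg at t=0 h): 40·exp(−0.05776·34) = 5.612 mg/L
Dose 2 (310 mg at t=9 h): 310·exp(−0.05776·25) = 73.150 mg/L
Dose 3 (320 mg at t=18 h): 320·exp(−0.05776·16) = 126.992 mg/L
Dose 4 (450 mg at t=27 h): 450·exp(−0.05776·7) = 300.339 mg/L
C(34) = 5.612 + 73.150 + 126.992 + 300.339 = 506.094 mg/L

506.094 mg/L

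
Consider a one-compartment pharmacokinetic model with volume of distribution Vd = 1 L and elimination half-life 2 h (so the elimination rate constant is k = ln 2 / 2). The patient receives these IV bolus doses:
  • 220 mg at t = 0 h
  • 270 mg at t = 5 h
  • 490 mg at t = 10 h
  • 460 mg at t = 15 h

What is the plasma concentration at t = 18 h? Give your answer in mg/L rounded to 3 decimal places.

196.672 mg/L

k = ln 2 / 2 = 0.34657 per h
Dose 1 (220 mg at t=0 h): 220·exp(−0.34657·18) = 0.430 mg/L
Dose 2 (270 mg at t=5 h): 270·exp(−0.34657·13) = 2.983 mg/L
Dose 3 (490 mg at t=10 h): 490·exp(−0.34657·8) = 30.625 mg/L
Dose 4 (460 mg at t=15 h): 460·exp(−0.34657·3) = 162.635 mg/L
C(18) = 0.430 + 2.983 + 30.625 + 162.635 = 196.672 mg/L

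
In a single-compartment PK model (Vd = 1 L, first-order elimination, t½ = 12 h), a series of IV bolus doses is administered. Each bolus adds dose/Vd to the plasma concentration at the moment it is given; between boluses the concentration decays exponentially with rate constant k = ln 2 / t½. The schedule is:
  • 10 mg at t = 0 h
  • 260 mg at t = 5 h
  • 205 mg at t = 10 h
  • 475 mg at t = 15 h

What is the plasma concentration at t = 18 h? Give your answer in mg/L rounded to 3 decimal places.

654.807 mg/L

k = ln 2 / 12 = 0.05776 per h
Dose 1 (10 mg at t=0 h): 10·exp(−0.05776·18) = 3.536 mg/L
Dose 2 (260 mg at t=5 h): 260·exp(−0.05776·13) = 122.704 mg/L
Dose 3 (205 mg at t=10 h): 205·exp(−0.05776·8) = 129.142 mg/L
Dose 4 (475 mg at t=15 h): 475·exp(−0.05776·3) = 399.426 mg/L
C(18) = 3.536 + 122.704 + 129.142 + 399.426 = 654.807 mg/L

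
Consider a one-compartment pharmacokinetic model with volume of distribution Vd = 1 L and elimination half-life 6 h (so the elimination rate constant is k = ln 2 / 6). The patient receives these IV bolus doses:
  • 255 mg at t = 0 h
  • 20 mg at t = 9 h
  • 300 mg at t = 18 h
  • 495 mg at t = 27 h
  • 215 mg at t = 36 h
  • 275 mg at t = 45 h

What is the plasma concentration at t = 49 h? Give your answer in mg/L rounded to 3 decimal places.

269.540 mg/L

k = ln 2 / 6 = 0.11552 per h
Dose 1 (255 mg at t=0 h): 255·exp(−0.11552·49) = 0.887 mg/L
Dose 2 (20 mg at t=9 h): 20·exp(−0.11552·40) = 0.197 mg/L
Dose 3 (300 mg at t=18 h): 300·exp(−0.11552·31) = 8.352 mg/L
Dose 4 (495 mg at t=27 h): 495·exp(−0.11552·22) = 38.979 mg/L
Dose 5 (215 mg at t=36 h): 215·exp(−0.11552·13) = 47.886 mg/L
Dose 6 (275 mg at t=45 h): 275·exp(−0.11552·4) = 173.239 mg/L
C(49) = 0.887 + 0.197 + 8.352 + 38.979 + 47.886 + 173.239 = 269.540 mg/L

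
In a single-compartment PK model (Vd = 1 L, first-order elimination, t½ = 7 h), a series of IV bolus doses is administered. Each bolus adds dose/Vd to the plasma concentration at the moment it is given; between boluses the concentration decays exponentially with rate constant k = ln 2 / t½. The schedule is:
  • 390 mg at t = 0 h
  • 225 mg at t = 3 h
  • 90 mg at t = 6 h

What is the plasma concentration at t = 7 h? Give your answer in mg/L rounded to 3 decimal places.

k = ln 2 / 7 = 0.09902 per h
Dose 1 (390 mg at t=0 h): 390·exp(−0.09902·7) = 195.000 mg/L
Dose 2 (225 mg at t=3 h): 225·exp(−0.09902·4) = 151.414 mg/L
Dose 3 (90 mg at t=6 h): 90·exp(−0.09902·1) = 81.515 mg/L
C(7) = 195.000 + 151.414 + 81.515 = 427.929 mg/L

427.929 mg/L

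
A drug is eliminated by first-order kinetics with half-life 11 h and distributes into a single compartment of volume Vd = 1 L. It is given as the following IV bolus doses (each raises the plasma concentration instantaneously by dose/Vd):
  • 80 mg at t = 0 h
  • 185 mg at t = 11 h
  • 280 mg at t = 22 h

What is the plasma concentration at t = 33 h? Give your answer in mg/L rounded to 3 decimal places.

196.250 mg/L

k = ln 2 / 11 = 0.06301 per h
Dose 1 (80 mg at t=0 h): 80·exp(−0.06301·33) = 10.000 mg/L
Dose 2 (185 mg at t=11 h): 185·exp(−0.06301·22) = 46.250 mg/L
Dose 3 (280 mg at t=22 h): 280·exp(−0.06301·11) = 140.000 mg/L
C(33) = 10.000 + 46.250 + 140.000 = 196.250 mg/L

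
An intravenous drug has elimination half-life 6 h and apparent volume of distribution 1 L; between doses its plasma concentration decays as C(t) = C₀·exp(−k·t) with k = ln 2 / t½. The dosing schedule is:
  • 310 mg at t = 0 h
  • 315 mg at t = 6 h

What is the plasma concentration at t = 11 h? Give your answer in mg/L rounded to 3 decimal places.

263.779 mg/L

k = ln 2 / 6 = 0.11552 per h
Dose 1 (310 mg at t=0 h): 310·exp(−0.11552·11) = 86.991 mg/L
Dose 2 (315 mg at t=6 h): 315·exp(−0.11552·5) = 176.788 mg/L
C(11) = 86.991 + 176.788 = 263.779 mg/L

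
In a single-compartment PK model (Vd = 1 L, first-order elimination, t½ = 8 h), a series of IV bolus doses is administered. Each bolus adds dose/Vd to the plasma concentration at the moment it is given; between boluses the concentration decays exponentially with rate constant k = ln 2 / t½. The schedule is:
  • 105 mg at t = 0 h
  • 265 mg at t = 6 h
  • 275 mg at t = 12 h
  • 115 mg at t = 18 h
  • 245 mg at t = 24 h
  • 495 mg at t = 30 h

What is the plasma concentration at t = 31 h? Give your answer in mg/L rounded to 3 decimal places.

715.334 mg/L

k = ln 2 / 8 = 0.08664 per h
Dose 1 (105 mg at t=0 h): 105·exp(−0.08664·31) = 7.156 mg/L
Dose 2 (265 mg at t=6 h): 265·exp(−0.08664·25) = 30.376 mg/L
Dose 3 (275 mg at t=12 h): 275·exp(−0.08664·19) = 53.013 mg/L
Dose 4 (115 mg at t=18 h): 115·exp(−0.08664·13) = 37.284 mg/L
Dose 5 (245 mg at t=24 h): 245·exp(−0.08664·7) = 133.587 mg/L
Dose 6 (495 mg at t=30 h): 495·exp(−0.08664·1) = 453.917 mg/L
C(31) = 7.156 + 30.376 + 53.013 + 37.284 + 133.587 + 453.917 = 715.334 mg/L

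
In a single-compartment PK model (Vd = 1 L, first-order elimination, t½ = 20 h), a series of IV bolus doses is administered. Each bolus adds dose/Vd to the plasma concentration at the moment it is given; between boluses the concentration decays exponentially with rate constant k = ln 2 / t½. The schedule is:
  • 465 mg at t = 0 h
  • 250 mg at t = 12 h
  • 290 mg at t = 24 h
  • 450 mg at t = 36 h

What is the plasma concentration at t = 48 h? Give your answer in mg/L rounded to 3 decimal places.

583.014 mg/L

k = ln 2 / 20 = 0.03466 per h
Dose 1 (465 mg at t=0 h): 465·exp(−0.03466·48) = 88.101 mg/L
Dose 2 (250 mg at t=12 h): 250·exp(−0.03466·36) = 71.794 mg/L
Dose 3 (290 mg at t=24 h): 290·exp(−0.03466·24) = 126.230 mg/L
Dose 4 (450 mg at t=36 h): 450·exp(−0.03466·12) = 296.889 mg/L
C(48) = 88.101 + 71.794 + 126.230 + 296.889 = 583.014 mg/L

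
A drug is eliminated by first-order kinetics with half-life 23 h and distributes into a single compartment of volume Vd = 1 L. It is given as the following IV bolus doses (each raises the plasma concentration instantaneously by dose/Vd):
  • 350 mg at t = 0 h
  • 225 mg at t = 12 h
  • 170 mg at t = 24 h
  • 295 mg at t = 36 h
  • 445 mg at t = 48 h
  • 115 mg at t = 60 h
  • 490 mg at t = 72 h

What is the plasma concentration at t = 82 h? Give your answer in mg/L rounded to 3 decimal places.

741.695 mg/L

k = ln 2 / 23 = 0.03014 per h
Dose 1 (350 mg at t=0 h): 350·exp(−0.03014·82) = 29.569 mg/L
Dose 2 (225 mg at t=12 h): 225·exp(−0.03014·70) = 27.290 mg/L
Dose 3 (170 mg at t=24 h): 170·exp(−0.03014·58) = 29.603 mg/L
Dose 4 (295 mg at t=36 h): 295·exp(−0.03014·46) = 73.750 mg/L
Dose 5 (445 mg at t=48 h): 445·exp(−0.03014·34) = 159.720 mg/L
Dose 6 (115 mg at t=60 h): 115·exp(−0.03014·22) = 59.259 mg/L
Dose 7 (490 mg at t=72 h): 490·exp(−0.03014·10) = 362.505 mg/L
C(82) = 29.569 + 27.290 + 29.603 + 73.750 + 159.720 + 59.259 + 362.505 = 741.695 mg/L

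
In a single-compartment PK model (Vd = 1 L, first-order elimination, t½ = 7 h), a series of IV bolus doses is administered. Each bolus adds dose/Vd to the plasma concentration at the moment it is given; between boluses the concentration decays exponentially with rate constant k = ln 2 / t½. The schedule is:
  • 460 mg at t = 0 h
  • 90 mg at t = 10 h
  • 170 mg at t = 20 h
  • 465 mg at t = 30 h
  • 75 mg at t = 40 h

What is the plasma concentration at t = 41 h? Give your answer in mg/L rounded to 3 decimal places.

k = ln 2 / 7 = 0.09902 per h
Dose 1 (460 mg at t=0 h): 460·exp(−0.09902·41) = 7.936 mg/L
Dose 2 (90 mg at t=10 h): 90·exp(−0.09902·31) = 4.179 mg/L
Dose 3 (170 mg at t=20 h): 170·exp(−0.09902·21) = 21.250 mg/L
Dose 4 (465 mg at t=30 h): 465·exp(−0.09902·11) = 156.461 mg/L
Dose 5 (75 mg at t=40 h): 75·exp(−0.09902·1) = 67.929 mg/L
C(41) = 7.936 + 4.179 + 21.250 + 156.461 + 67.929 = 257.755 mg/L

257.755 mg/L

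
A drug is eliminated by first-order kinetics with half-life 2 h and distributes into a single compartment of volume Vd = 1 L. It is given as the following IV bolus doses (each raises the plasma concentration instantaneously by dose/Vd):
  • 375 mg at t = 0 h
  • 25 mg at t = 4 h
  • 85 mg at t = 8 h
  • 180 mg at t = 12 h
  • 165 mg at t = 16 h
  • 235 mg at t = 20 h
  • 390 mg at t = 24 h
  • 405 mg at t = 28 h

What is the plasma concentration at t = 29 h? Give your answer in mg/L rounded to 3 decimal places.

368.106 mg/L

k = ln 2 / 2 = 0.34657 per h
Dose 1 (375 mg at t=0 h): 375·exp(−0.34657·29) = 0.016 mg/L
Dose 2 (25 mg at t=4 h): 25·exp(−0.34657·25) = 0.004 mg/L
Dose 3 (85 mg at t=8 h): 85·exp(−0.34657·21) = 0.059 mg/L
Dose 4 (180 mg at t=12 h): 180·exp(−0.34657·17) = 0.497 mg/L
Dose 5 (165 mg at t=16 h): 165·exp(−0.34657·13) = 1.823 mg/L
Dose 6 (235 mg at t=20 h): 235·exp(−0.34657·9) = 10.386 mg/L
Dose 7 (390 mg at t=24 h): 390·exp(−0.34657·5) = 68.943 mg/L
Dose 8 (405 mg at t=28 h): 405·exp(−0.34657·1) = 286.378 mg/L
C(29) = 0.016 + 0.004 + 0.059 + 0.497 + 1.823 + 10.386 + 68.943 + 286.378 = 368.106 mg/L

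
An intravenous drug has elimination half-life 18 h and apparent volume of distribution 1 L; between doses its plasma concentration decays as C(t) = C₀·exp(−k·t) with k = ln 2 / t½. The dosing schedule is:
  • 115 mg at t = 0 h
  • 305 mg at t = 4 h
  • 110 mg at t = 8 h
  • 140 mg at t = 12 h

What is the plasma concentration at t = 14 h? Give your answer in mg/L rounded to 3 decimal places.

491.525 mg/L

k = ln 2 / 18 = 0.03851 per h
Dose 1 (115 mg at t=0 h): 115·exp(−0.03851·14) = 67.075 mg/L
Dose 2 (305 mg at t=4 h): 305·exp(−0.03851·10) = 207.520 mg/L
Dose 3 (110 mg at t=8 h): 110·exp(−0.03851·6) = 87.307 mg/L
Dose 4 (140 mg at t=12 h): 140·exp(−0.03851·2) = 129.622 mg/L
C(14) = 67.075 + 207.520 + 87.307 + 129.622 = 491.525 mg/L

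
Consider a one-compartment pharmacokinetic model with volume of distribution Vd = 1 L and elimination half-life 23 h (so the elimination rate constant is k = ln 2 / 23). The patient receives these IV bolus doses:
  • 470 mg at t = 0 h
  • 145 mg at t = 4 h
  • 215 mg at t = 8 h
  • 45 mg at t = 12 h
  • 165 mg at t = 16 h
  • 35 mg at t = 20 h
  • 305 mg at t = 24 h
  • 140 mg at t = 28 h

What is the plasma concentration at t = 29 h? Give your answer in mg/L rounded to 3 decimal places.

941.906 mg/L

k = ln 2 / 23 = 0.03014 per h
Dose 1 (470 mg at t=0 h): 470·exp(−0.03014·29) = 196.127 mg/L
Dose 2 (145 mg at t=4 h): 145·exp(−0.03014·25) = 68.259 mg/L
Dose 3 (215 mg at t=8 h): 215·exp(−0.03014·21) = 114.179 mg/L
Dose 4 (45 mg at t=12 h): 45·exp(−0.03014·17) = 26.960 mg/L
Dose 5 (165 mg at t=16 h): 165·exp(−0.03014·13) = 111.516 mg/L
Dose 6 (35 mg at t=20 h): 35·exp(−0.03014·9) = 26.685 mg/L
Dose 7 (305 mg at t=24 h): 305·exp(−0.03014·5) = 262.336 mg/L
Dose 8 (140 mg at t=28 h): 140·exp(−0.03014·1) = 135.844 mg/L
C(29) = 196.127 + 68.259 + 114.179 + 26.960 + 111.516 + 26.685 + 262.336 + 135.844 = 941.906 mg/L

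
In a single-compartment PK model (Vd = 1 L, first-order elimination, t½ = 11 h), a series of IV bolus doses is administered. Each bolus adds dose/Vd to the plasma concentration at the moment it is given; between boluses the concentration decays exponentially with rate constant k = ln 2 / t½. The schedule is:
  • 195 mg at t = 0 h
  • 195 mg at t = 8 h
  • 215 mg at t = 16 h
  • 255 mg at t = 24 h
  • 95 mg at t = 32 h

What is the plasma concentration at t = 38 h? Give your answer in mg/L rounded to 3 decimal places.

k = ln 2 / 11 = 0.06301 per h
Dose 1 (195 mg at t=0 h): 195·exp(−0.06301·38) = 17.787 mg/L
Dose 2 (195 mg at t=8 h): 195·exp(−0.06301·30) = 29.447 mg/L
Dose 3 (215 mg at t=16 h): 215·exp(−0.06301·22) = 53.750 mg/L
Dose 4 (255 mg at t=24 h): 255·exp(−0.06301·14) = 105.539 mg/L
Dose 5 (95 mg at t=32 h): 95·exp(−0.06301·6) = 65.092 mg/L
C(38) = 17.787 + 29.447 + 53.750 + 105.539 + 65.092 = 271.615 mg/L

271.615 mg/L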